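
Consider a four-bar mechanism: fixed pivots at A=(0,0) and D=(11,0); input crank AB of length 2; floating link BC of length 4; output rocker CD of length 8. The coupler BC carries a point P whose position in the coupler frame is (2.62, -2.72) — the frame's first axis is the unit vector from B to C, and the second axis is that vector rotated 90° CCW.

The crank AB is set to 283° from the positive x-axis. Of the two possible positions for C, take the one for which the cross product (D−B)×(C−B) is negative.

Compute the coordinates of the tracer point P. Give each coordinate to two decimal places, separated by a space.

1.48 -5.58

A=(0,0), D=(11.00,0)
B = A + 2.00·(cos283°, sin283°) = (0.4499, -1.9487)
|BD| = 10.7286
circle(B,4.00) ∩ circle(D,8.00): a=3.1273, h=2.4940
  candidates: C₊=(3.0721,1.0718) cross=26.757; C₋=(3.9782,-3.8332) cross=-26.757
  mode - wants cross < 0 → take C=(3.9782,-3.8332) (cross=-26.757)
ex = (C−B)/|BC| = (0.8821,-0.4711); ey = (0.4711,0.8821)
P = B + 2.62·ex + -2.72·ey = (1.4794,-5.5823)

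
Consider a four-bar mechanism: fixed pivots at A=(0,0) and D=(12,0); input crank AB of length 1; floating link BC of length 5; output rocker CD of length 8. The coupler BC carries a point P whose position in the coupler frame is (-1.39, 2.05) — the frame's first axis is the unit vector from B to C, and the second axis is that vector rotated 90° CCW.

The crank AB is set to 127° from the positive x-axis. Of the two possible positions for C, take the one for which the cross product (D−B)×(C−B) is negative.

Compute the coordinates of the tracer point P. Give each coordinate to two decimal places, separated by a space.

A=(0,0), D=(12.00,0)
B = A + 1.00·(cos127°, sin127°) = (-0.6018, 0.7986)
|BD| = 12.6271
circle(B,5.00) ∩ circle(D,8.00): a=4.7693, h=1.5014
  candidates: C₊=(4.2528,1.9954) cross=18.959; C₋=(4.0629,-1.0014) cross=-18.959
  mode - wants cross < 0 → take C=(4.0629,-1.0014) (cross=-18.959)
ex = (C−B)/|BC| = (0.9329,-0.3600); ey = (0.3600,0.9329)
P = B + -1.39·ex + 2.05·ey = (-1.1606,3.2116)

-1.16 3.21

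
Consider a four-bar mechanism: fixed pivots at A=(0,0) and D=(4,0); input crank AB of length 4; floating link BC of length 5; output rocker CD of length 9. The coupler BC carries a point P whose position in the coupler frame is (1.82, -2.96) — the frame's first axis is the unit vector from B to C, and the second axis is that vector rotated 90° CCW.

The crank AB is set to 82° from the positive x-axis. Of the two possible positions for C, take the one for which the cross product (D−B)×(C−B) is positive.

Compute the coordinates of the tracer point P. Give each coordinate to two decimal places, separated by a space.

3.91 4.88

A=(0,0), D=(4.00,0)
B = A + 4.00·(cos82°, sin82°) = (0.5567, 3.9611)
|BD| = 5.2485
circle(B,5.00) ∩ circle(D,9.00): a=-2.7106, h=4.2015
  candidates: C₊=(1.9492,8.7632) cross=22.051; C₋=(-4.3925,3.2504) cross=-22.051
  mode + wants cross > 0 → take C=(1.9492,8.7632) (cross=22.051)
ex = (C−B)/|BC| = (0.2785,0.9604); ey = (-0.9604,0.2785)
P = B + 1.82·ex + -2.96·ey = (3.9065,4.8847)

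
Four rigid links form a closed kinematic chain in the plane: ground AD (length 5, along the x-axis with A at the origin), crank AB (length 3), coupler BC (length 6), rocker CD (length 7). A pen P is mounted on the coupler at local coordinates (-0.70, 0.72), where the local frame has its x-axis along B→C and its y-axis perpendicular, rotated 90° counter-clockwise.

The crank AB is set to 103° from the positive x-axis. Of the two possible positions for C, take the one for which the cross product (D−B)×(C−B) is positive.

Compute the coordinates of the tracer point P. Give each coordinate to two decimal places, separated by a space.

A=(0,0), D=(5.00,0)
B = A + 3.00·(cos103°, sin103°) = (-0.6749, 2.9231)
|BD| = 6.3835
circle(B,6.00) ∩ circle(D,7.00): a=2.1735, h=5.5925
  candidates: C₊=(3.8183,6.8995) cross=35.699; C₋=(-1.3036,-3.0439) cross=-35.699
  mode + wants cross > 0 → take C=(3.8183,6.8995) (cross=35.699)
ex = (C−B)/|BC| = (0.7489,0.6627); ey = (-0.6627,0.7489)
P = B + -0.70·ex + 0.72·ey = (-1.6762,2.9984)

-1.68 3.00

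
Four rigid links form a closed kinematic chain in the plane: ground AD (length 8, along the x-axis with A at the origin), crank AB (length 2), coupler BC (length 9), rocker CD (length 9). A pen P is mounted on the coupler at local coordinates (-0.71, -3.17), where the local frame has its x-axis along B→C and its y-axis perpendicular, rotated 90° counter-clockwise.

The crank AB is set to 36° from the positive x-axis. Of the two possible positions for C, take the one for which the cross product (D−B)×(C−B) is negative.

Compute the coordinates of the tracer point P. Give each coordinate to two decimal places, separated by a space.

-1.63 1.28

A=(0,0), D=(8.00,0)
B = A + 2.00·(cos36°, sin36°) = (1.6180, 1.1756)
|BD| = 6.4893
circle(B,9.00) ∩ circle(D,9.00): a=3.2447, h=8.3948
  candidates: C₊=(6.3298,8.8437) cross=54.476; C₋=(3.2883,-7.6681) cross=-54.476
  mode - wants cross < 0 → take C=(3.2883,-7.6681) (cross=-54.476)
ex = (C−B)/|BC| = (0.1856,-0.9826); ey = (0.9826,0.1856)
P = B + -0.71·ex + -3.17·ey = (-1.6287,1.2849)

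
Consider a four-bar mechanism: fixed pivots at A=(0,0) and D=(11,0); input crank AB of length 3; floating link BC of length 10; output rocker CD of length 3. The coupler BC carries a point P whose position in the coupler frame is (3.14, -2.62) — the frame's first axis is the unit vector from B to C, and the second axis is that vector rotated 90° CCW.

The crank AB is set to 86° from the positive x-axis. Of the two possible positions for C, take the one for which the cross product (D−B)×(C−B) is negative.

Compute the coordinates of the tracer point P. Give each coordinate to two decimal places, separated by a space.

A=(0,0), D=(11.00,0)
B = A + 3.00·(cos86°, sin86°) = (0.2093, 2.9927)
|BD| = 11.1980
circle(B,10.00) ∩ circle(D,3.00): a=9.6622, h=2.5771
  candidates: C₊=(10.2088,2.8938) cross=28.858; C₋=(8.8313,-2.0729) cross=-28.858
  mode - wants cross < 0 → take C=(8.8313,-2.0729) (cross=-28.858)
ex = (C−B)/|BC| = (0.8622,-0.5066); ey = (0.5066,0.8622)
P = B + 3.14·ex + -2.62·ey = (1.5894,-0.8569)

1.59 -0.86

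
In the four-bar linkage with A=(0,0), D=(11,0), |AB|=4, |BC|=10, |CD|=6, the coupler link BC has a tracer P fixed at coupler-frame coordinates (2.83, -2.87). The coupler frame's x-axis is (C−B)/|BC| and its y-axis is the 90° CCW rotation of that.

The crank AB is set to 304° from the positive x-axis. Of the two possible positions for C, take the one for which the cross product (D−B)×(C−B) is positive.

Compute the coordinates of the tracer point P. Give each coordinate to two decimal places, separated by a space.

6.19 -2.53

A=(0,0), D=(11.00,0)
B = A + 4.00·(cos304°, sin304°) = (2.2368, -3.3162)
|BD| = 9.3697
circle(B,10.00) ∩ circle(D,6.00): a=8.1001, h=5.8641
  candidates: C₊=(7.7371,5.0353) cross=54.945; C₋=(11.8881,-5.9339) cross=-54.945
  mode + wants cross > 0 → take C=(7.7371,5.0353) (cross=54.945)
ex = (C−B)/|BC| = (0.5500,0.8351); ey = (-0.8351,0.5500)
P = B + 2.83·ex + -2.87·ey = (6.1902,-2.5313)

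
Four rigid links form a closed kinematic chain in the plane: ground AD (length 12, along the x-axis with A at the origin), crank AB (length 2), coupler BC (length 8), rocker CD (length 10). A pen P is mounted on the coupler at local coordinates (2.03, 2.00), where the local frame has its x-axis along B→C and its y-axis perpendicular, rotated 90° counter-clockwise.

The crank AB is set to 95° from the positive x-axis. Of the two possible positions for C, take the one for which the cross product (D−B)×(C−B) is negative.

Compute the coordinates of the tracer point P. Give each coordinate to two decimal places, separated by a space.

A=(0,0), D=(12.00,0)
B = A + 2.00·(cos95°, sin95°) = (-0.1743, 1.9924)
|BD| = 12.3363
circle(B,8.00) ∩ circle(D,10.00): a=4.7090, h=6.4672
  candidates: C₊=(5.5174,7.6142) cross=79.782; C₋=(3.4284,-5.1505) cross=-79.782
  mode - wants cross < 0 → take C=(3.4284,-5.1505) (cross=-79.782)
ex = (C−B)/|BC| = (0.4503,-0.8929); ey = (0.8929,0.4503)
P = B + 2.03·ex + 2.00·ey = (2.5256,1.0806)

2.53 1.08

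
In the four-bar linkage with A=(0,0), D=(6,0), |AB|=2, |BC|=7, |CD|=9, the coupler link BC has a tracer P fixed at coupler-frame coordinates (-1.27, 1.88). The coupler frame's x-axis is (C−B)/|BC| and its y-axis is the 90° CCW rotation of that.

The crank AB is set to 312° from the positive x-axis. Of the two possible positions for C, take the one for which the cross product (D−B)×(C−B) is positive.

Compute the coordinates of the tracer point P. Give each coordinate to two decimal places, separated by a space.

A=(0,0), D=(6.00,0)
B = A + 2.00·(cos312°, sin312°) = (1.3383, -1.4863)
|BD| = 4.8929
circle(B,7.00) ∩ circle(D,9.00): a=-0.8235, h=6.9514
  candidates: C₊=(-1.5579,4.8865) cross=34.013; C₋=(2.6652,-8.3594) cross=-34.013
  mode + wants cross > 0 → take C=(-1.5579,4.8865) (cross=34.013)
ex = (C−B)/|BC| = (-0.4137,0.9104); ey = (-0.9104,-0.4137)
P = B + -1.27·ex + 1.88·ey = (0.1522,-3.4203)

0.15 -3.42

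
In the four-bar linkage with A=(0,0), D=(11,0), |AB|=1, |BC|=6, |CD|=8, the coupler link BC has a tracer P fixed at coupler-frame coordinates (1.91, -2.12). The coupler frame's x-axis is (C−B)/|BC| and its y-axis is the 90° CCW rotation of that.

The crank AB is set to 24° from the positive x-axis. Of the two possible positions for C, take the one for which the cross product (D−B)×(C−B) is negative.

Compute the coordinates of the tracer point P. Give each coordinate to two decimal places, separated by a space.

0.29 -2.38

A=(0,0), D=(11.00,0)
B = A + 1.00·(cos24°, sin24°) = (0.9135, 0.4067)
|BD| = 10.0947
circle(B,6.00) ∩ circle(D,8.00): a=3.6605, h=4.7541
  candidates: C₊=(4.7626,5.0094) cross=47.991; C₋=(4.3795,-4.4910) cross=-47.991
  mode - wants cross < 0 → take C=(4.3795,-4.4910) (cross=-47.991)
ex = (C−B)/|BC| = (0.5777,-0.8163); ey = (0.8163,0.5777)
P = B + 1.91·ex + -2.12·ey = (0.2863,-2.3770)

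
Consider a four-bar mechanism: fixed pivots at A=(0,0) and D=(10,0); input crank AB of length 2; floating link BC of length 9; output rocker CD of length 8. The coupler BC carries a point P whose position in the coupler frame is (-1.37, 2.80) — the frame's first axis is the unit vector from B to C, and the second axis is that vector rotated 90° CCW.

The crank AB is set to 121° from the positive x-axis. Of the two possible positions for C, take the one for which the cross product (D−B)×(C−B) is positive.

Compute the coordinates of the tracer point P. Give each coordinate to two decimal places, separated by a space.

A=(0,0), D=(10.00,0)
B = A + 2.00·(cos121°, sin121°) = (-1.0301, 1.7143)
|BD| = 11.1625
circle(B,9.00) ∩ circle(D,8.00): a=6.3427, h=6.3851
  candidates: C₊=(6.2180,7.0496) cross=71.274; C₋=(4.2568,-5.5691) cross=-71.274
  mode + wants cross > 0 → take C=(6.2180,7.0496) (cross=71.274)
ex = (C−B)/|BC| = (0.8053,0.5928); ey = (-0.5928,0.8053)
P = B + -1.37·ex + 2.80·ey = (-3.7933,3.1572)

-3.79 3.16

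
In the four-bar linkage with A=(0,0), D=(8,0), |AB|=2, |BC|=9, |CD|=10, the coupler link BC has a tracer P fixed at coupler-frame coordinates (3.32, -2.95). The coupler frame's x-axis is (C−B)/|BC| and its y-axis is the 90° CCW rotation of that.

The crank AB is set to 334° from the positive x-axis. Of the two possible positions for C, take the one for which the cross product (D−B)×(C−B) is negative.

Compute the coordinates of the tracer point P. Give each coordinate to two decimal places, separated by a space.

A=(0,0), D=(8.00,0)
B = A + 2.00·(cos334°, sin334°) = (1.7976, -0.8767)
|BD| = 6.2641
circle(B,9.00) ∩ circle(D,10.00): a=1.6155, h=8.8538
  candidates: C₊=(2.1579,8.1160) cross=55.461; C₋=(4.6364,-9.4173) cross=-55.461
  mode - wants cross < 0 → take C=(4.6364,-9.4173) (cross=-55.461)
ex = (C−B)/|BC| = (0.3154,-0.9490); ey = (0.9490,0.3154)
P = B + 3.32·ex + -2.95·ey = (0.0454,-4.9577)

0.05 -4.96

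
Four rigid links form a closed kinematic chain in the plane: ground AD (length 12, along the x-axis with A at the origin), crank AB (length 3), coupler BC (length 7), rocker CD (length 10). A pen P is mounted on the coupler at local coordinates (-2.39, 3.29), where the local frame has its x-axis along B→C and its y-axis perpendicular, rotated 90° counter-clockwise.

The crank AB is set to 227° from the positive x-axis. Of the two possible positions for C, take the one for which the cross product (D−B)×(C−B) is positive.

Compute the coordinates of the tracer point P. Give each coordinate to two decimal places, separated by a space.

-6.10 -1.87

A=(0,0), D=(12.00,0)
B = A + 3.00·(cos227°, sin227°) = (-2.0460, -2.1941)
|BD| = 14.2163
circle(B,7.00) ∩ circle(D,10.00): a=5.3144, h=4.5559
  candidates: C₊=(2.5016,3.1275) cross=64.769; C₋=(3.9079,-5.8752) cross=-64.769
  mode + wants cross > 0 → take C=(2.5016,3.1275) (cross=64.769)
ex = (C−B)/|BC| = (0.6497,0.7602); ey = (-0.7602,0.6497)
P = B + -2.39·ex + 3.29·ey = (-6.0998,-1.8736)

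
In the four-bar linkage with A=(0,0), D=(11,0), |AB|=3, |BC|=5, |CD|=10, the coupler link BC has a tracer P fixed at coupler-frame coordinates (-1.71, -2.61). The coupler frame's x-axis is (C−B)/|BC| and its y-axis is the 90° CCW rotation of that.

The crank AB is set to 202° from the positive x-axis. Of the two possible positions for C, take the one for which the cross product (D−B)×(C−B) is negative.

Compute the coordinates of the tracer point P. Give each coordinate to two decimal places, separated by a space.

-5.52 -2.62

A=(0,0), D=(11.00,0)
B = A + 3.00·(cos202°, sin202°) = (-2.7816, -1.1238)
|BD| = 13.8273
circle(B,5.00) ∩ circle(D,10.00): a=4.2016, h=2.7104
  candidates: C₊=(1.1859,1.9191) cross=37.478; C₋=(1.6265,-3.4838) cross=-37.478
  mode - wants cross < 0 → take C=(1.6265,-3.4838) (cross=-37.478)
ex = (C−B)/|BC| = (0.8816,-0.4720); ey = (0.4720,0.8816)
P = B + -1.71·ex + -2.61·ey = (-5.5210,-2.6177)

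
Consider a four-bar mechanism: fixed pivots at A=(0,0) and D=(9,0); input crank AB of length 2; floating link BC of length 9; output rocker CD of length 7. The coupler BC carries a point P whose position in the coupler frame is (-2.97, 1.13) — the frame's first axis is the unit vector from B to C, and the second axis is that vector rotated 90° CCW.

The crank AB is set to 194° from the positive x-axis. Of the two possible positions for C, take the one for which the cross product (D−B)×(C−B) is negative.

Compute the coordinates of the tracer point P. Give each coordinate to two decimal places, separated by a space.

-3.63 2.21

A=(0,0), D=(9.00,0)
B = A + 2.00·(cos194°, sin194°) = (-1.9406, -0.4838)
|BD| = 10.9513
circle(B,9.00) ∩ circle(D,7.00): a=6.9367, h=5.7344
  candidates: C₊=(4.7359,5.5514) cross=62.799; C₋=(5.2426,-5.9061) cross=-62.799
  mode - wants cross < 0 → take C=(5.2426,-5.9061) (cross=-62.799)
ex = (C−B)/|BC| = (0.7981,-0.6025); ey = (0.6025,0.7981)
P = B + -2.97·ex + 1.13·ey = (-3.6303,2.2074)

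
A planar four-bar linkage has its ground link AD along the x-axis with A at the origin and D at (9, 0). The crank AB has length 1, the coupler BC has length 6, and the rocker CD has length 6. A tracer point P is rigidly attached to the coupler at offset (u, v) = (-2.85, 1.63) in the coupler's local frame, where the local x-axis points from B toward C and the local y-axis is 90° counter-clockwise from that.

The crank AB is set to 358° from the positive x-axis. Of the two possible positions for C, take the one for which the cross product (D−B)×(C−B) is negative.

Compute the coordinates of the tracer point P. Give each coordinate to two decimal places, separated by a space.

0.30 3.17

A=(0,0), D=(9.00,0)
B = A + 1.00·(cos358°, sin358°) = (0.9994, -0.0349)
|BD| = 8.0007
circle(B,6.00) ∩ circle(D,6.00): a=4.0003, h=4.4718
  candidates: C₊=(4.9802,4.4543) cross=35.778; C₋=(5.0192,-4.4892) cross=-35.778
  mode - wants cross < 0 → take C=(5.0192,-4.4892) (cross=-35.778)
ex = (C−B)/|BC| = (0.6700,-0.7424); ey = (0.7424,0.6700)
P = B + -2.85·ex + 1.63·ey = (0.3001,3.1730)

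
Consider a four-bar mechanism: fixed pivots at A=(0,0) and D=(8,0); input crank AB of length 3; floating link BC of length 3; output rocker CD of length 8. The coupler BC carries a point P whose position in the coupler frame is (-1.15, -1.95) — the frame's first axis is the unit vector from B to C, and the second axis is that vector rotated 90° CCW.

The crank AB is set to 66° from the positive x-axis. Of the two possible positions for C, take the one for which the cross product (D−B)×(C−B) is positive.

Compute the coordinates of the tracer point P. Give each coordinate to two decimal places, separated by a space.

A=(0,0), D=(8.00,0)
B = A + 3.00·(cos66°, sin66°) = (1.2202, 2.7406)
|BD| = 7.3128
circle(B,3.00) ∩ circle(D,8.00): a=-0.1042, h=2.9982
  candidates: C₊=(2.2473,5.5593) cross=21.925; C₋=(0.0000,0.0000) cross=-21.925
  mode + wants cross > 0 → take C=(2.2473,5.5593) (cross=21.925)
ex = (C−B)/|BC| = (0.3424,0.9396); ey = (-0.9396,0.3424)
P = B + -1.15·ex + -1.95·ey = (2.6587,0.9925)

2.66 0.99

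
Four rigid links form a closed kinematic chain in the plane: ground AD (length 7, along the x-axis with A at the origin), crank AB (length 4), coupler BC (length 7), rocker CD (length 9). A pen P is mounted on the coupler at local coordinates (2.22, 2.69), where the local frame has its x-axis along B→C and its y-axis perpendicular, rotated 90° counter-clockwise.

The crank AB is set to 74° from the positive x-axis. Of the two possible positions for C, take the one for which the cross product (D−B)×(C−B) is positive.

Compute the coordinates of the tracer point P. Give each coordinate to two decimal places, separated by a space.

0.67 7.31

A=(0,0), D=(7.00,0)
B = A + 4.00·(cos74°, sin74°) = (1.1025, 3.8450)
|BD| = 7.0402
circle(B,7.00) ∩ circle(D,9.00): a=1.2474, h=6.8880
  candidates: C₊=(5.9094,8.9337) cross=48.493; C₋=(-1.6144,-2.6062) cross=-48.493
  mode + wants cross > 0 → take C=(5.9094,8.9337) (cross=48.493)
ex = (C−B)/|BC| = (0.6867,0.7269); ey = (-0.7269,0.6867)
P = B + 2.22·ex + 2.69·ey = (0.6715,7.3061)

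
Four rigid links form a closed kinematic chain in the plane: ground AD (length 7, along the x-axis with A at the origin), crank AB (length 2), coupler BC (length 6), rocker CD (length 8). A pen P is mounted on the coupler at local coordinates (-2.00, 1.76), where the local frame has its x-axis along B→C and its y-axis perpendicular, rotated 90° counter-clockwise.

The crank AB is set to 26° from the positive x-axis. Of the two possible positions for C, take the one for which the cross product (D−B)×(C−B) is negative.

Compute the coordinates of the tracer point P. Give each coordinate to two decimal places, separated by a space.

3.87 2.55

A=(0,0), D=(7.00,0)
B = A + 2.00·(cos26°, sin26°) = (1.7976, 0.8767)
|BD| = 5.2758
circle(B,6.00) ∩ circle(D,8.00): a=-0.0158, h=6.0000
  candidates: C₊=(2.7791,6.7959) cross=31.655; C₋=(0.7850,-5.0372) cross=-31.655
  mode - wants cross < 0 → take C=(0.7850,-5.0372) (cross=-31.655)
ex = (C−B)/|BC| = (-0.1688,-0.9857); ey = (0.9857,-0.1688)
P = B + -2.00·ex + 1.76·ey = (3.8699,2.5510)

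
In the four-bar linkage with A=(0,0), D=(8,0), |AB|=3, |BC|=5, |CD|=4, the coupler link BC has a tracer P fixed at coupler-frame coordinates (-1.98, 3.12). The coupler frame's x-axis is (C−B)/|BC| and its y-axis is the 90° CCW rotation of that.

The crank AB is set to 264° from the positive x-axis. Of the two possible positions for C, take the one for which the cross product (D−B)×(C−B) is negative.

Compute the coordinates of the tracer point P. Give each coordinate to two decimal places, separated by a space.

-2.80 -0.25

A=(0,0), D=(8.00,0)
B = A + 3.00·(cos264°, sin264°) = (-0.3136, -2.9836)
|BD| = 8.8327
circle(B,5.00) ∩ circle(D,4.00): a=4.9258, h=0.8580
  candidates: C₊=(4.0329,-0.5122) cross=7.578; C₋=(4.6125,-2.1272) cross=-7.578
  mode - wants cross < 0 → take C=(4.6125,-2.1272) (cross=-7.578)
ex = (C−B)/|BC| = (0.9852,0.1713); ey = (-0.1713,0.9852)
P = B + -1.98·ex + 3.12·ey = (-2.7987,-0.2488)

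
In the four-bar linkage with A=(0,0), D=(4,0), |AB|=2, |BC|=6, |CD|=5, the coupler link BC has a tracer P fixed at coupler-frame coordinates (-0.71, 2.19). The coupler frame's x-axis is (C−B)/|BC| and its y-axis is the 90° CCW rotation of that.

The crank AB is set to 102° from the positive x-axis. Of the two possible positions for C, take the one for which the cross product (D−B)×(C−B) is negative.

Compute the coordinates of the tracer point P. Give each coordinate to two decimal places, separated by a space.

A=(0,0), D=(4.00,0)
B = A + 2.00·(cos102°, sin102°) = (-0.4158, 1.9563)
|BD| = 4.8298
circle(B,6.00) ∩ circle(D,5.00): a=3.5537, h=4.8344
  candidates: C₊=(4.7914,4.9370) cross=23.349; C₋=(0.8751,-3.9032) cross=-23.349
  mode - wants cross < 0 → take C=(0.8751,-3.9032) (cross=-23.349)
ex = (C−B)/|BC| = (0.2152,-0.9766); ey = (0.9766,0.2152)
P = B + -0.71·ex + 2.19·ey = (1.5701,3.1208)

1.57 3.12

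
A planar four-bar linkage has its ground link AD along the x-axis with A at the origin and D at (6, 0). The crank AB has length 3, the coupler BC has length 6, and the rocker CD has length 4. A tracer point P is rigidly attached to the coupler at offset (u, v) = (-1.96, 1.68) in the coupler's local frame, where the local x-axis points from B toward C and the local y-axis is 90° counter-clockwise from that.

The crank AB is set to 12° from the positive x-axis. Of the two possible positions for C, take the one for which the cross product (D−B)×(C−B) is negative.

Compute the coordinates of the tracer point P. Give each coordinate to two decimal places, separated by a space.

2.92 3.21

A=(0,0), D=(6.00,0)
B = A + 3.00·(cos12°, sin12°) = (2.9344, 0.6237)
|BD| = 3.1284
circle(B,6.00) ∩ circle(D,4.00): a=4.7607, h=3.6518
  candidates: C₊=(8.3277,3.2530) cross=11.424; C₋=(6.8715,-3.9039) cross=-11.424
  mode - wants cross < 0 → take C=(6.8715,-3.9039) (cross=-11.424)
ex = (C−B)/|BC| = (0.6562,-0.7546); ey = (0.7546,0.6562)
P = B + -1.96·ex + 1.68·ey = (2.9161,3.2051)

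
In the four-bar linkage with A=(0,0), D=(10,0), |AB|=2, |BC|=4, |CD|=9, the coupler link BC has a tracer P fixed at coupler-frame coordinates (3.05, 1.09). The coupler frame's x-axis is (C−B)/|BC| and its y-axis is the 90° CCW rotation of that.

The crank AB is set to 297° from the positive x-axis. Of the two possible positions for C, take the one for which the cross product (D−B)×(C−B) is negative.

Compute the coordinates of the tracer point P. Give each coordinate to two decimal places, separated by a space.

A=(0,0), D=(10.00,0)
B = A + 2.00·(cos297°, sin297°) = (0.9080, -1.7820)
|BD| = 9.2650
circle(B,4.00) ∩ circle(D,9.00): a=1.1247, h=3.8386
  candidates: C₊=(1.2733,2.2013) cross=35.565; C₋=(2.7500,-5.3327) cross=-35.565
  mode - wants cross < 0 → take C=(2.7500,-5.3327) (cross=-35.565)
ex = (C−B)/|BC| = (0.4605,-0.8877); ey = (0.8877,0.4605)
P = B + 3.05·ex + 1.09·ey = (3.2801,-3.9874)

3.28 -3.99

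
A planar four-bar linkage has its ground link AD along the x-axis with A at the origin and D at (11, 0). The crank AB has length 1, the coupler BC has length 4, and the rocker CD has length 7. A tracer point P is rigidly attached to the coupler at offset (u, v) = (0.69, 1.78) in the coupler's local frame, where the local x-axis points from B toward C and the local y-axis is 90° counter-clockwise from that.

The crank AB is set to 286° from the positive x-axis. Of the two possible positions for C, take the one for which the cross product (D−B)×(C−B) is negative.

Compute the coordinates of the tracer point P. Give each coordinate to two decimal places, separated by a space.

A=(0,0), D=(11.00,0)
B = A + 1.00·(cos286°, sin286°) = (0.2756, -0.9613)
|BD| = 10.7674
circle(B,4.00) ∩ circle(D,7.00): a=3.8513, h=1.0806
  candidates: C₊=(4.0151,0.4589) cross=11.635; C₋=(4.2080,-1.6937) cross=-11.635
  mode - wants cross < 0 → take C=(4.2080,-1.6937) (cross=-11.635)
ex = (C−B)/|BC| = (0.9831,-0.1831); ey = (0.1831,0.9831)
P = B + 0.69·ex + 1.78·ey = (1.2799,0.6623)

1.28 0.66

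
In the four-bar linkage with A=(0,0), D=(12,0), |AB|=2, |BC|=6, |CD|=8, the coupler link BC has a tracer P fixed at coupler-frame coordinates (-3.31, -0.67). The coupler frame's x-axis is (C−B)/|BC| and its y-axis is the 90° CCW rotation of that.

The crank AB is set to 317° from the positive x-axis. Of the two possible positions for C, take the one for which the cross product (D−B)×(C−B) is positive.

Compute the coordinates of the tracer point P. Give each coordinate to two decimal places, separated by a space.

0.15 -4.47

A=(0,0), D=(12.00,0)
B = A + 2.00·(cos317°, sin317°) = (1.4627, -1.3640)
|BD| = 10.6252
circle(B,6.00) ∩ circle(D,8.00): a=3.9950, h=4.4766
  candidates: C₊=(4.8500,3.5884) cross=47.565; C₋=(5.9993,-5.2907) cross=-47.565
  mode + wants cross > 0 → take C=(4.8500,3.5884) (cross=47.565)
ex = (C−B)/|BC| = (0.5645,0.8254); ey = (-0.8254,0.5645)
P = B + -3.31·ex + -0.67·ey = (0.1471,-4.4743)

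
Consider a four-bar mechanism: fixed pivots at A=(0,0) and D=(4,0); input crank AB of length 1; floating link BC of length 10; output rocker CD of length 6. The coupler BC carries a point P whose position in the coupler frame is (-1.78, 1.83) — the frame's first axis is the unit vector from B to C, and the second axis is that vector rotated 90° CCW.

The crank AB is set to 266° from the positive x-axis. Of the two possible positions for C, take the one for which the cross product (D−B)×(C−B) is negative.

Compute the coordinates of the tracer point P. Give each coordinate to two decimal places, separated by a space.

A=(0,0), D=(4.00,0)
B = A + 1.00·(cos266°, sin266°) = (-0.0698, -0.9976)
|BD| = 4.1902
circle(B,10.00) ∩ circle(D,6.00): a=9.7319, h=2.2999
  candidates: C₊=(8.8348,3.5531) cross=9.637; C₋=(9.9299,-0.9145) cross=-9.637
  mode - wants cross < 0 → take C=(9.9299,-0.9145) (cross=-9.637)
ex = (C−B)/|BC| = (1.0000,0.0083); ey = (-0.0083,1.0000)
P = B + -1.78·ex + 1.83·ey = (-1.8649,0.8176)

-1.86 0.82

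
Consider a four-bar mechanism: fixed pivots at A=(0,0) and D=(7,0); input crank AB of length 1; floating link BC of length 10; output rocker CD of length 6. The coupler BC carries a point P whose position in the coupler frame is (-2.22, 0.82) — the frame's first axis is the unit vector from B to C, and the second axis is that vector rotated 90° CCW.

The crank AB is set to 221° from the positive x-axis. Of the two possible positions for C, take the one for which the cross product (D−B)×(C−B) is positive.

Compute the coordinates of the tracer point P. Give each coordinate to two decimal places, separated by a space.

-2.96 -1.52

A=(0,0), D=(7.00,0)
B = A + 1.00·(cos221°, sin221°) = (-0.7547, -0.6561)
|BD| = 7.7824
circle(B,10.00) ∩ circle(D,6.00): a=8.0030, h=5.9959
  candidates: C₊=(6.7144,5.9932) cross=46.663; C₋=(7.7253,-5.9560) cross=-46.663
  mode + wants cross > 0 → take C=(6.7144,5.9932) (cross=46.663)
ex = (C−B)/|BC| = (0.7469,0.6649); ey = (-0.6649,0.7469)
P = B + -2.22·ex + 0.82·ey = (-2.9581,-1.5197)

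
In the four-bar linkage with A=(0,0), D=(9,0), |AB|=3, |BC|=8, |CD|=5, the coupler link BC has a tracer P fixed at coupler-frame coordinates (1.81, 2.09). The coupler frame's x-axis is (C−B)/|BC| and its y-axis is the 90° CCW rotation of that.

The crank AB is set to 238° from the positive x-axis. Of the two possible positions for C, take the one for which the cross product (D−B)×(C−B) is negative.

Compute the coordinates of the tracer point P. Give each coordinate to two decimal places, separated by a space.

A=(0,0), D=(9.00,0)
B = A + 3.00·(cos238°, sin238°) = (-1.5898, -2.5441)
|BD| = 10.8911
circle(B,8.00) ∩ circle(D,5.00): a=7.2360, h=3.4118
  candidates: C₊=(4.6490,2.4636) cross=37.158; C₋=(6.2430,-4.1712) cross=-37.158
  mode - wants cross < 0 → take C=(6.2430,-4.1712) (cross=-37.158)
ex = (C−B)/|BC| = (0.9791,-0.2034); ey = (0.2034,0.9791)
P = B + 1.81·ex + 2.09·ey = (0.6075,-0.8660)

0.61 -0.87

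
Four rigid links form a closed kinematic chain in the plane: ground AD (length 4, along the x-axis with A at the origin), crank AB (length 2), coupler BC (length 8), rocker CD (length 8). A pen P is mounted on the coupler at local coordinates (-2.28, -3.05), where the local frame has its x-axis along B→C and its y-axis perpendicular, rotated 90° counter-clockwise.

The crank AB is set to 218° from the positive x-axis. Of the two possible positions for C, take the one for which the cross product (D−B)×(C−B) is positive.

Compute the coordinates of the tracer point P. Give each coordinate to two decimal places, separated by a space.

1.11 -3.94

A=(0,0), D=(4.00,0)
B = A + 2.00·(cos218°, sin218°) = (-1.5760, -1.2313)
|BD| = 5.7104
circle(B,8.00) ∩ circle(D,8.00): a=2.8552, h=7.4731
  candidates: C₊=(-0.3994,6.6817) cross=42.674; C₋=(2.8234,-7.9130) cross=-42.674
  mode + wants cross > 0 → take C=(-0.3994,6.6817) (cross=42.674)
ex = (C−B)/|BC| = (0.1471,0.9891); ey = (-0.9891,0.1471)
P = B + -2.28·ex + -3.05·ey = (1.1055,-3.9351)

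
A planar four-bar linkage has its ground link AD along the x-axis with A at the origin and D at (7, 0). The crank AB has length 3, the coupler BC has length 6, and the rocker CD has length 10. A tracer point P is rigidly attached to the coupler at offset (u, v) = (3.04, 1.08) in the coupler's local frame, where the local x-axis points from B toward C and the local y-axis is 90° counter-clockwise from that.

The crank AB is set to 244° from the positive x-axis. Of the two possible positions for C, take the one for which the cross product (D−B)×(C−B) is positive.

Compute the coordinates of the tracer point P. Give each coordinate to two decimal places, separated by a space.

-2.96 0.08

A=(0,0), D=(7.00,0)
B = A + 3.00·(cos244°, sin244°) = (-1.3151, -2.6964)
|BD| = 8.7414
circle(B,6.00) ∩ circle(D,10.00): a=0.7099, h=5.9579
  candidates: C₊=(-2.4776,3.1899) cross=52.080; C₋=(1.1980,-8.1447) cross=-52.080
  mode + wants cross > 0 → take C=(-2.4776,3.1899) (cross=52.080)
ex = (C−B)/|BC| = (-0.1937,0.9811); ey = (-0.9811,-0.1937)
P = B + 3.04·ex + 1.08·ey = (-2.9636,0.0768)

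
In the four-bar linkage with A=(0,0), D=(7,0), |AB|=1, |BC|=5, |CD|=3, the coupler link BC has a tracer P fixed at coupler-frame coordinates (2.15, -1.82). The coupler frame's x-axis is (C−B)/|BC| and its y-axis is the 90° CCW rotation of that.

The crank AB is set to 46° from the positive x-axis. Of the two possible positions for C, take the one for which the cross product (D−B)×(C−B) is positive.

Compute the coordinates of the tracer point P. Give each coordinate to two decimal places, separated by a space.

A=(0,0), D=(7.00,0)
B = A + 1.00·(cos46°, sin46°) = (0.6947, 0.7193)
|BD| = 6.3462
circle(B,5.00) ∩ circle(D,3.00): a=4.4337, h=2.3113
  candidates: C₊=(5.3618,2.5132) cross=14.668; C₋=(4.8378,-2.0796) cross=-14.668
  mode + wants cross > 0 → take C=(5.3618,2.5132) (cross=14.668)
ex = (C−B)/|BC| = (0.9334,0.3588); ey = (-0.3588,0.9334)
P = B + 2.15·ex + -1.82·ey = (3.3545,-0.2081)

3.35 -0.21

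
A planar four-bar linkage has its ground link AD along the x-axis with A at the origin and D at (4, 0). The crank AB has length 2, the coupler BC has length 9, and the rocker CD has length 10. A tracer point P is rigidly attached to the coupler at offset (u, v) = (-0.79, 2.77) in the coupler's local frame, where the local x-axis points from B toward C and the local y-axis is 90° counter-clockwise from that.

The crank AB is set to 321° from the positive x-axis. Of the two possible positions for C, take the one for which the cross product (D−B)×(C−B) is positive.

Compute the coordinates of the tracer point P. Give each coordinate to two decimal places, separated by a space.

-0.04 -3.66

A=(0,0), D=(4.00,0)
B = A + 2.00·(cos321°, sin321°) = (1.5543, -1.2586)
|BD| = 2.7506
circle(B,9.00) ∩ circle(D,10.00): a=-2.0785, h=8.7567
  candidates: C₊=(-4.3009,5.5764) cross=24.086; C₋=(3.7131,-9.9959) cross=-24.086
  mode + wants cross > 0 → take C=(-4.3009,5.5764) (cross=24.086)
ex = (C−B)/|BC| = (-0.6506,0.7594); ey = (-0.7594,-0.6506)
P = B + -0.79·ex + 2.77·ey = (-0.0354,-3.6607)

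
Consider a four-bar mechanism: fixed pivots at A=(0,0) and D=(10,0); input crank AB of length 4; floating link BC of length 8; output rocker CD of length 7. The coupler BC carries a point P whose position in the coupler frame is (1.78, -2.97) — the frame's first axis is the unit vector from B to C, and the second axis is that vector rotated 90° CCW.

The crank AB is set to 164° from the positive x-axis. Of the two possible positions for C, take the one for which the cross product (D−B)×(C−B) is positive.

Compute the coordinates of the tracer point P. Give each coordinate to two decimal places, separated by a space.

A=(0,0), D=(10.00,0)
B = A + 4.00·(cos164°, sin164°) = (-3.8450, 1.1025)
|BD| = 13.8889
circle(B,8.00) ∩ circle(D,7.00): a=7.4844, h=2.8254
  candidates: C₊=(3.8401,3.3249) cross=39.242; C₋=(3.3915,-2.3081) cross=-39.242
  mode + wants cross > 0 → take C=(3.8401,3.3249) (cross=39.242)
ex = (C−B)/|BC| = (0.9606,0.2778); ey = (-0.2778,0.9606)
P = B + 1.78·ex + -2.97·ey = (-1.3100,-1.2561)

-1.31 -1.26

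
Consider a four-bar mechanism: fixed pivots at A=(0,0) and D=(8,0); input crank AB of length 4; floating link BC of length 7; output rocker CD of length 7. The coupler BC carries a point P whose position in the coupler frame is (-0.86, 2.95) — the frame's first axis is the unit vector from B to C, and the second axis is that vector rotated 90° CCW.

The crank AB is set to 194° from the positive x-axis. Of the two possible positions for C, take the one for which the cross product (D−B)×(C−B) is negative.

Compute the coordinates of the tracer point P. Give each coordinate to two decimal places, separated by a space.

-3.31 2.05

A=(0,0), D=(8.00,0)
B = A + 4.00·(cos194°, sin194°) = (-3.8812, -0.9677)
|BD| = 11.9205
circle(B,7.00) ∩ circle(D,7.00): a=5.9603, h=3.6709
  candidates: C₊=(1.7614,3.1749) cross=43.759; C₋=(2.3574,-4.1426) cross=-43.759
  mode - wants cross < 0 → take C=(2.3574,-4.1426) (cross=-43.759)
ex = (C−B)/|BC| = (0.8912,-0.4536); ey = (0.4536,0.8912)
P = B + -0.86·ex + 2.95·ey = (-3.3096,2.0515)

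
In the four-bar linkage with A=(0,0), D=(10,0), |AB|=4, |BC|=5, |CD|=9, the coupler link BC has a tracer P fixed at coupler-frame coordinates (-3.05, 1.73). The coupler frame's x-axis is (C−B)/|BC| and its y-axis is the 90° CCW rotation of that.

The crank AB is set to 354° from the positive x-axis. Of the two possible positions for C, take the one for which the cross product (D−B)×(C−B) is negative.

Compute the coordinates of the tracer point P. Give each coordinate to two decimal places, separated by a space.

A=(0,0), D=(10.00,0)
B = A + 4.00·(cos354°, sin354°) = (3.9781, -0.4181)
|BD| = 6.0364
circle(B,5.00) ∩ circle(D,9.00): a=-1.6203, h=4.7302
  candidates: C₊=(2.0340,4.1885) cross=28.553; C₋=(2.6893,-5.2492) cross=-28.553
  mode - wants cross < 0 → take C=(2.6893,-5.2492) (cross=-28.553)
ex = (C−B)/|BC| = (-0.2578,-0.9662); ey = (0.9662,-0.2578)
P = B + -3.05·ex + 1.73·ey = (6.4358,2.0829)

6.44 2.08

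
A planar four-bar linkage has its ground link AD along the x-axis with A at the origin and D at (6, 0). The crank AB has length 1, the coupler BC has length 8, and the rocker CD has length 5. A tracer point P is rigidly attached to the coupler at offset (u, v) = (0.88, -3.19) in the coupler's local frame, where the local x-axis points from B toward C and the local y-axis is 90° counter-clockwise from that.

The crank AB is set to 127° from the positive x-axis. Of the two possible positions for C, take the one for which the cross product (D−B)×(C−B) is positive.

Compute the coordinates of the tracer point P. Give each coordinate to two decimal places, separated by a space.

1.82 -1.46

A=(0,0), D=(6.00,0)
B = A + 1.00·(cos127°, sin127°) = (-0.6018, 0.7986)
|BD| = 6.6499
circle(B,8.00) ∩ circle(D,5.00): a=6.2573, h=4.9846
  candidates: C₊=(6.2089,4.9956) cross=33.147; C₋=(5.0116,-4.9013) cross=-33.147
  mode + wants cross > 0 → take C=(6.2089,4.9956) (cross=33.147)
ex = (C−B)/|BC| = (0.8513,0.5246); ey = (-0.5246,0.8513)
P = B + 0.88·ex + -3.19·ey = (1.8209,-1.4554)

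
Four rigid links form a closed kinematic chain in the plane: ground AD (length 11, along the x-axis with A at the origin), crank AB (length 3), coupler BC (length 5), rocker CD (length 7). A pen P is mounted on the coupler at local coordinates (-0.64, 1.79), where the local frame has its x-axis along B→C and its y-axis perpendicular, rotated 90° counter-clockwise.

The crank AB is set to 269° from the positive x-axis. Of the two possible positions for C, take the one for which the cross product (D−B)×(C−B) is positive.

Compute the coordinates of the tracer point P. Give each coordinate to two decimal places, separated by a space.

A=(0,0), D=(11.00,0)
B = A + 3.00·(cos269°, sin269°) = (-0.0524, -2.9995)
|BD| = 11.4522
circle(B,5.00) ∩ circle(D,7.00): a=4.6782, h=1.7647
  candidates: C₊=(4.0004,-0.0712) cross=20.209; C₋=(4.9248,-3.4773) cross=-20.209
  mode + wants cross > 0 → take C=(4.0004,-0.0712) (cross=20.209)
ex = (C−B)/|BC| = (0.8105,0.5857); ey = (-0.5857,0.8105)
P = B + -0.64·ex + 1.79·ey = (-1.6195,-1.9235)

-1.62 -1.92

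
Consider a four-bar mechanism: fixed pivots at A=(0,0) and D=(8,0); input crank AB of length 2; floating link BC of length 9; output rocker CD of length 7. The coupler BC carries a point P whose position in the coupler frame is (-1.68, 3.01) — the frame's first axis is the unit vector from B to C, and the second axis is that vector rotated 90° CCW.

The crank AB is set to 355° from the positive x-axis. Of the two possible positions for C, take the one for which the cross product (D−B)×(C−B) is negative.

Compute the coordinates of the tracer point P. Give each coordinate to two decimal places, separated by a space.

A=(0,0), D=(8.00,0)
B = A + 2.00·(cos355°, sin355°) = (1.9924, -0.1743)
|BD| = 6.0101
circle(B,9.00) ∩ circle(D,7.00): a=5.6672, h=6.9916
  candidates: C₊=(7.4545,6.9787) cross=42.020; C₋=(7.8600,-6.9986) cross=-42.020
  mode - wants cross < 0 → take C=(7.8600,-6.9986) (cross=-42.020)
ex = (C−B)/|BC| = (0.6520,-0.7583); ey = (0.7583,0.6520)
P = B + -1.68·ex + 3.01·ey = (3.1794,3.0620)

3.18 3.06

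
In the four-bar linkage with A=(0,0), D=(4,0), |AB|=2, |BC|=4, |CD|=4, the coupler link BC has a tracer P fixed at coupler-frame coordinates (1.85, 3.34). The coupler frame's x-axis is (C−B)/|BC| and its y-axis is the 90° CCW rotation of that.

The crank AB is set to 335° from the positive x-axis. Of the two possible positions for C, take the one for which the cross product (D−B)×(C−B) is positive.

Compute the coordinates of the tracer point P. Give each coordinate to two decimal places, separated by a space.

-1.65 0.76

A=(0,0), D=(4.00,0)
B = A + 2.00·(cos335°, sin335°) = (1.8126, -0.8452)
|BD| = 2.3450
circle(B,4.00) ∩ circle(D,4.00): a=1.1725, h=3.8243
  candidates: C₊=(1.5279,3.1446) cross=8.968; C₋=(4.2847,-3.9899) cross=-8.968
  mode + wants cross > 0 → take C=(1.5279,3.1446) (cross=8.968)
ex = (C−B)/|BC| = (-0.0712,0.9975); ey = (-0.9975,-0.0712)
P = B + 1.85·ex + 3.34·ey = (-1.6506,0.7623)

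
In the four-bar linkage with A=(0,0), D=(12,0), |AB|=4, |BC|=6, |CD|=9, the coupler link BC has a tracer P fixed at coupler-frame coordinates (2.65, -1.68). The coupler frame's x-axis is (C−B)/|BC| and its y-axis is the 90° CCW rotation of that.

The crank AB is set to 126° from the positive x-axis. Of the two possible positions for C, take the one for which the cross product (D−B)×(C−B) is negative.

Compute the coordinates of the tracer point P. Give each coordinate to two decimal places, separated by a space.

A=(0,0), D=(12.00,0)
B = A + 4.00·(cos126°, sin126°) = (-2.3511, 3.2361)
|BD| = 14.7115
circle(B,6.00) ∩ circle(D,9.00): a=5.8263, h=1.4332
  candidates: C₊=(3.6477,3.3525) cross=21.084; C₋=(3.0172,0.5564) cross=-21.084
  mode - wants cross < 0 → take C=(3.0172,0.5564) (cross=-21.084)
ex = (C−B)/|BC| = (0.8947,-0.4466); ey = (0.4466,0.8947)
P = B + 2.65·ex + -1.68·ey = (-0.7304,0.5494)

-0.73 0.55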